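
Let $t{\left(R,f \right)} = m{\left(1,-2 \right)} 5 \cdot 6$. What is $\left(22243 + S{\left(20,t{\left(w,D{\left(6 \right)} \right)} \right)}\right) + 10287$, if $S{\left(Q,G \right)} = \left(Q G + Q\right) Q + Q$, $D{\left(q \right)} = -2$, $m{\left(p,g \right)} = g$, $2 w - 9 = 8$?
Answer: $8950$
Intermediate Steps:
$w = \frac{17}{2}$ ($w = \frac{9}{2} + \frac{1}{2} \cdot 8 = \frac{9}{2} + 4 = \frac{17}{2} \approx 8.5$)
$t{\left(R,f \right)} = -60$ ($t{\left(R,f \right)} = \left(-2\right) 5 \cdot 6 = \left(-10\right) 6 = -60$)
$S{\left(Q,G \right)} = Q + Q \left(Q + G Q\right)$ ($S{\left(Q,G \right)} = \left(G Q + Q\right) Q + Q = \left(Q + G Q\right) Q + Q = Q \left(Q + G Q\right) + Q = Q + Q \left(Q + G Q\right)$)
$\left(22243 + S{\left(20,t{\left(w,D{\left(6 \right)} \right)} \right)}\right) + 10287 = \left(22243 + 20 \left(1 + 20 - 1200\right)\right) + 10287 = \left(22243 + 20 \left(-1179\right)\right) + 10287 = \left(22243 - 23580\right) + 10287 = -1337 + 10287 = 8950$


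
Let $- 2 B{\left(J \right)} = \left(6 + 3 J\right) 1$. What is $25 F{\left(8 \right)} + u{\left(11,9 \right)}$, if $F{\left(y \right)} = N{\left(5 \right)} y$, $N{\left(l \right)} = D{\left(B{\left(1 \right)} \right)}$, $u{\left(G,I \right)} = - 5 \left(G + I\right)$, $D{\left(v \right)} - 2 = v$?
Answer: $-600$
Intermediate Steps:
$B{\left(J \right)} = -3 - \frac{3 J}{2}$ ($B{\left(J \right)} = - \frac{\left(6 + 3 J\right) 1}{2} = - \frac{6 + 3 J}{2} = -3 - \frac{3 J}{2}$)
$D{\left(v \right)} = 2 + v$
$u{\left(G,I \right)} = - 5 G - 5 I$
$N{\left(l \right)} = - \frac{5}{2}$ ($N{\left(l \right)} = 2 - \frac{9}{2} = - \frac{5}{2}$)
$F{\left(y \right)} = - \frac{5 y}{2}$
$25 F{\left(8 \right)} + u{\left(11,9 \right)} = 25 \left(\left(- \frac{5}{2}\right) 8\right) - 100 = 25 \left(-20\right) - 100 = -500 - 100 = -600$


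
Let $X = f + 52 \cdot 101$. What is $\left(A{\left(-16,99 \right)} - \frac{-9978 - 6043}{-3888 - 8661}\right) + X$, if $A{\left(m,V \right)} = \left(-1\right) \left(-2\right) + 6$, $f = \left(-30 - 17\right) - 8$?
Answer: $\frac{65301524}{12549} \approx 5203.7$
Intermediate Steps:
$f = -55$ ($f = -47 - 8 = -55$)
$A{\left(m,V \right)} = 8$ ($A{\left(m,V \right)} = 2 + 6 = 8$)
$X = 5197$ ($X = -55 + 52 \cdot 101 = -55 + 5252 = 5197$)
$\left(A{\left(-16,99 \right)} - \frac{-9978 - 6043}{-3888 - 8661}\right) + X = \left(8 - \frac{-9978 - 6043}{-3888 - 8661}\right) + 5197 = \left(8 - - \frac{16021}{-12549}\right) + 5197 = \left(8 - \left(-16021\right) \left(- \frac{1}{12549}\right)\right) + 5197 = \left(8 - \frac{16021}{12549}\right) + 5197 = \frac{84371}{12549} + 5197 = \frac{65301524}{12549}$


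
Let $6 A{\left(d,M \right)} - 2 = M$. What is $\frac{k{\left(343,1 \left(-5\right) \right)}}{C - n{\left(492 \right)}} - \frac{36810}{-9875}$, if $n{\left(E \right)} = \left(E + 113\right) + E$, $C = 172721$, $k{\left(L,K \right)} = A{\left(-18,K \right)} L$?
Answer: $\frac{2526314351}{677914800} \approx 3.7266$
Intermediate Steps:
$A{\left(d,M \right)} = \frac{1}{3} + \frac{M}{6}$
$k{\left(L,K \right)} = L \left(\frac{1}{3} + \frac{K}{6}\right)$ ($k{\left(L,K \right)} = \left(\frac{1}{3} + \frac{K}{6}\right) L = L \left(\frac{1}{3} + \frac{K}{6}\right)$)
$n{\left(E \right)} = 113 + 2 E$ ($n{\left(E \right)} = \left(113 + E\right) + E = 113 + 2 E$)
$\frac{k{\left(343,1 \left(-5\right) \right)}}{C - n{\left(492 \right)}} - \frac{36810}{-9875} = \frac{\frac{1}{6} \cdot 343 \left(2 + 1 \left(-5\right)\right)}{172721 - \left(113 + 2 \cdot 492\right)} - \frac{36810}{-9875} = \frac{\frac{1}{6} \cdot 343 \left(2 - 5\right)}{172721 - \left(113 + 984\right)} - - \frac{7362}{1975} = \frac{\frac{1}{6} \cdot 343 \left(-3\right)}{172721 - 1097} + \frac{7362}{1975} = - \frac{343}{2 \left(172721 - 1097\right)} + \frac{7362}{1975} = - \frac{343}{2 \cdot 171624} + \frac{7362}{1975} = \left(- \frac{343}{2}\right) \frac{1}{171624} + \frac{7362}{1975} = - \frac{343}{343248} + \frac{7362}{1975} = \frac{2526314351}{677914800}$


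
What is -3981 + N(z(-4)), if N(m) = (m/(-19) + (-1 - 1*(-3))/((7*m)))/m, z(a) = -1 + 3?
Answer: -1058941/266 ≈ -3981.0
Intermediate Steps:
z(a) = 2
N(m) = (-m/19 + 2/(7*m))/m (N(m) = (m*(-1/19) + (-1 + 3)*(1/(7*m)))/m = (-m/19 + 2*(1/(7*m)))/m = (-m/19 + 2/(7*m))/m)
-3981 + N(z(-4)) = -3981 + (-1/19 + (2/7)/2²) = -3981 + (-1/19 + (2/7)*(¼)) = -3981 + (-1/19 + 1/14) = -3981 + 5/266 = -1058941/266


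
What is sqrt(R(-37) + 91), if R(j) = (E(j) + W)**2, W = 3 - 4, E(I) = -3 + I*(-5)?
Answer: 2*sqrt(8213) ≈ 181.25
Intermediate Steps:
E(I) = -3 - 5*I
W = -1
R(j) = (-4 - 5*j)**2 (R(j) = ((-3 - 5*j) - 1)**2 = (-4 - 5*j)**2)
sqrt(R(-37) + 91) = sqrt((4 + 5*(-37))**2 + 91) = sqrt((4 - 185)**2 + 91) = sqrt((-181)**2 + 91) = sqrt(32761 + 91) = sqrt(32852) = 2*sqrt(8213)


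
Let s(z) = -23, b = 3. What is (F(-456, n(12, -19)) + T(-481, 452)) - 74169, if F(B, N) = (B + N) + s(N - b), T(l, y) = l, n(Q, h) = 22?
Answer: -75107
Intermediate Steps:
F(B, N) = -23 + B + N (F(B, N) = (B + N) - 23 = -23 + B + N)
(F(-456, n(12, -19)) + T(-481, 452)) - 74169 = ((-23 - 456 + 22) - 481) - 74169 = (-457 - 481) - 74169 = -938 - 74169 = -75107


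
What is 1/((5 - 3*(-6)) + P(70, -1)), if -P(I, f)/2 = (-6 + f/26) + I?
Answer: -13/1364 ≈ -0.0095308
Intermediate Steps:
P(I, f) = 12 - 2*I - f/13 (P(I, f) = -2*((-6 + f/26) + I) = -2*(-6 + I + f/26) = 12 - 2*I - f/13)
1/((5 - 3*(-6)) + P(70, -1)) = 1/((5 - 3*(-6)) + (12 - 2*70 - 1/13*(-1))) = 1/((5 + 18) + (12 - 140 + 1/13)) = 1/(23 - 1663/13) = 1/(-1364/13) = -13/1364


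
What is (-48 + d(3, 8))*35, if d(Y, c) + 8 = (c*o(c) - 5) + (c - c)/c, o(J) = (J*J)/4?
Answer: 2345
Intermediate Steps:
o(J) = J²/4 (o(J) = J²*(¼) = J²/4)
d(Y, c) = -13 + c³/4 (d(Y, c) = -8 + ((c*(c²/4) - 5) + (c - c)/c) = -8 + ((c³/4 - 5) + 0/c) = -8 + ((-5 + c³/4) + 0) = -8 + (-5 + c³/4) = -13 + c³/4)
(-48 + d(3, 8))*35 = (-48 + (-13 + (¼)*8³))*35 = (-48 + (-13 + (¼)*512))*35 = (-48 + (-13 + 128))*35 = (-48 + 115)*35 = 67*35 = 2345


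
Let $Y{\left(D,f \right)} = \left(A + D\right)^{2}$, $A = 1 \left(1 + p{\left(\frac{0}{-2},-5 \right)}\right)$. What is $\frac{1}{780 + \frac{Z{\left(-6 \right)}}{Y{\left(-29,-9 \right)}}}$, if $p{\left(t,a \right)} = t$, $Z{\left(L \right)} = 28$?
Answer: $\frac{28}{21841} \approx 0.001282$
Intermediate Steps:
$A = 1$ ($A = 1 \left(1 + \frac{0}{-2}\right) = 1 \left(1 + 0 \left(- \frac{1}{2}\right)\right) = 1 \left(1 + 0\right) = 1 \cdot 1 = 1$)
$Y{\left(D,f \right)} = \left(1 + D\right)^{2}$
$\frac{1}{780 + \frac{Z{\left(-6 \right)}}{Y{\left(-29,-9 \right)}}} = \frac{1}{780 + \frac{28}{\left(1 - 29\right)^{2}}} = \frac{1}{780 + \frac{28}{\left(-28\right)^{2}}} = \frac{1}{780 + \frac{28}{784}} = \frac{1}{780 + 28 \cdot \frac{1}{784}} = \frac{1}{780 + \frac{1}{28}} = \frac{1}{\frac{21841}{28}} = \frac{28}{21841}$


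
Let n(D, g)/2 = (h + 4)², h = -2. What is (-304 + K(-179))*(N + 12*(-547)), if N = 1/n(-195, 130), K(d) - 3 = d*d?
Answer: -416674785/2 ≈ -2.0834e+8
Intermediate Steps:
K(d) = 3 + d² (K(d) = 3 + d*d = 3 + d²)
n(D, g) = 8 (n(D, g) = 2*(-2 + 4)² = 2*2² = 2*4 = 8)
N = ⅛ (N = 1/8 = ⅛ ≈ 0.12500)
(-304 + K(-179))*(N + 12*(-547)) = (-304 + (3 + (-179)²))*(⅛ + 12*(-547)) = (-304 + (3 + 32041))*(⅛ - 6564) = (-304 + 32044)*(-52511/8) = 31740*(-52511/8) = -416674785/2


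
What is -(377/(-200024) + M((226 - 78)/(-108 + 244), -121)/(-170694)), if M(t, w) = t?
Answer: 548839145/290214621576 ≈ 0.0018911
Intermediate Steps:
-(377/(-200024) + M((226 - 78)/(-108 + 244), -121)/(-170694)) = -(377/(-200024) + ((226 - 78)/(-108 + 244))/(-170694)) = -(377*(-1/200024) + (148/136)*(-1/170694)) = -(-377/200024 + (148*(1/136))*(-1/170694)) = -(-377/200024 + (37/34)*(-1/170694)) = -(-377/200024 - 37/5803596) = -1*(-548839145/290214621576) = 548839145/290214621576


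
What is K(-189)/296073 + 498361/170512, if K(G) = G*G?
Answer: 17071343945/5609333264 ≈ 3.0434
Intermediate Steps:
K(G) = G²
K(-189)/296073 + 498361/170512 = (-189)²/296073 + 498361/170512 = 35721*(1/296073) + 498361*(1/170512) = 3969/32897 + 498361/170512 = 17071343945/5609333264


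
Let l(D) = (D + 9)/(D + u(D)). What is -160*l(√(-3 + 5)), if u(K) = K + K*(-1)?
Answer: -160 - 720*√2 ≈ -1178.2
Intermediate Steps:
u(K) = 0 (u(K) = K - K = 0)
l(D) = (9 + D)/D (l(D) = (D + 9)/(D + 0) = (9 + D)/D)
-160*l(√(-3 + 5)) = -160*(9 + √(-3 + 5))/(√(-3 + 5)) = -160*(9 + √2)/(√2) = -160*√2/2*(9 + √2) = -80*√2*(9 + √2)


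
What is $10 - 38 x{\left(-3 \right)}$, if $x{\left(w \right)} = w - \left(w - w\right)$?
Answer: $124$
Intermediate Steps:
$x{\left(w \right)} = w$ ($x{\left(w \right)} = w - 0 = w + 0 = w$)
$10 - 38 x{\left(-3 \right)} = 10 - -114 = 10 + 114 = 124$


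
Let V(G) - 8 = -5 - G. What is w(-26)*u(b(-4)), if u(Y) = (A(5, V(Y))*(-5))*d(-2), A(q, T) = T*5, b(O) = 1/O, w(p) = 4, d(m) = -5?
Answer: 1625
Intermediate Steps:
V(G) = 3 - G (V(G) = 8 + (-5 - G) = 3 - G)
A(q, T) = 5*T
u(Y) = 375 - 125*Y (u(Y) = ((5*(3 - Y))*(-5))*(-5) = ((15 - 5*Y)*(-5))*(-5) = (-75 + 25*Y)*(-5) = 375 - 125*Y)
w(-26)*u(b(-4)) = 4*(375 - 125/(-4)) = 4*(375 - 125*(-¼)) = 4*(375 + 125/4) = 4*(1625/4) = 1625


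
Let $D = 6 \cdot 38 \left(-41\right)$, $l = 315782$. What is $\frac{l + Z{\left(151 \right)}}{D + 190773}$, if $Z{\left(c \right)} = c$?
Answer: $\frac{105311}{60475} \approx 1.7414$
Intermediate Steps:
$D = -9348$ ($D = 228 \left(-41\right) = -9348$)
$\frac{l + Z{\left(151 \right)}}{D + 190773} = \frac{315782 + 151}{-9348 + 190773} = \frac{315933}{181425} = 315933 \cdot \frac{1}{181425} = \frac{105311}{60475}$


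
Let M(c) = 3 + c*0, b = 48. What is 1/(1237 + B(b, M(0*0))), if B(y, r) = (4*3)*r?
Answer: 1/1273 ≈ 0.00078555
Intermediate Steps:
M(c) = 3 (M(c) = 3 + 0 = 3)
B(y, r) = 12*r
1/(1237 + B(b, M(0*0))) = 1/(1237 + 12*3) = 1/(1237 + 36) = 1/1273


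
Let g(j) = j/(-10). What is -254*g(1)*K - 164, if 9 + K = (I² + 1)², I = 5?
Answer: 83889/5 ≈ 16778.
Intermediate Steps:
g(j) = -j/10 (g(j) = j*(-⅒) = -j/10)
K = 667 (K = -9 + (5² + 1)² = -9 + (25 + 1)² = -9 + 26² = -9 + 676 = 667)
-254*g(1)*K - 164 = -254*(-⅒*1)*667 - 164 = -(-127)*667/5 - 164 = -254*(-667/10) - 164 = 84709/5 - 164 = 83889/5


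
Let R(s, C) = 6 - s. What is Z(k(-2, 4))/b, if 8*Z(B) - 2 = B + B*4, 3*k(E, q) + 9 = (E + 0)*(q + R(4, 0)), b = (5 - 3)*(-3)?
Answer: 11/16 ≈ 0.68750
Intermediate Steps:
b = -6 (b = 2*(-3) = -6)
k(E, q) = -3 + E*(2 + q)/3 (k(E, q) = -3 + ((E + 0)*(q + (6 - 1*4)))/3 = -3 + (E*(q + (6 - 4)))/3 = -3 + (E*(q + 2))/3 = -3 + (E*(2 + q))/3 = -3 + E*(2 + q)/3)
Z(B) = 1/4 + 5*B/8 (Z(B) = 1/4 + (B + B*4)/8 = 1/4 + (B + 4*B)/8 = 1/4 + (5*B)/8 = 1/4 + 5*B/8)
Z(k(-2, 4))/b = (1/4 + 5*(-3 + (2/3)*(-2) + (1/3)*(-2)*4)/8)/(-6) = -(1/4 + 5*(-3 - 4/3 - 8/3)/8)/6 = -(1/4 + (5/8)*(-7))/6 = -(1/4 - 35/8)/6 = -1/6*(-33/8) = 11/16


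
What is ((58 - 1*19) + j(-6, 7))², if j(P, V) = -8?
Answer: 961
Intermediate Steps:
((58 - 1*19) + j(-6, 7))² = ((58 - 1*19) - 8)² = ((58 - 19) - 8)² = (39 - 8)² = 31² = 961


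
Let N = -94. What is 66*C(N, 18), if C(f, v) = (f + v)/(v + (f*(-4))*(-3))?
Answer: 836/185 ≈ 4.5189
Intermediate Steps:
C(f, v) = (f + v)/(v + 12*f) (C(f, v) = (f + v)/(v - 4*f*(-3)) = (f + v)/(v + 12*f))
66*C(N, 18) = 66*((-94 + 18)/(18 + 12*(-94))) = 66*(-76/(18 - 1128)) = 66*(-76/(-1110)) = 66*(-1/1110*(-76)) = 66*(38/555) = 836/185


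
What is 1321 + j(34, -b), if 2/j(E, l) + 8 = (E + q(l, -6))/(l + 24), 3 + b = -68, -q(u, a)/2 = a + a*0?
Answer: 471502/357 ≈ 1320.7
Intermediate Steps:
q(u, a) = -2*a (q(u, a) = -2*(a + a*0) = -2*(a + 0) = -2*a)
b = -71 (b = -3 - 68 = -71)
j(E, l) = 2/(-8 + (12 + E)/(24 + l)) (j(E, l) = 2/(-8 + (E - 2*(-6))/(l + 24)) = 2/(-8 + (E + 12)/(24 + l)) = 2/(-8 + (12 + E)/(24 + l)))
1321 + j(34, -b) = 1321 + 2*(-24 - (-1)*(-71))/(180 - 1*34 + 8*(-1*(-71))) = 1321 + 2*(-24 - 1*71)/(180 - 34 + 8*71) = 1321 + 2*(-24 - 71)/(180 - 34 + 568) = 1321 + 2*(-95)/714 = 1321 + 2*(1/714)*(-95) = 1321 - 95/357 = 471502/357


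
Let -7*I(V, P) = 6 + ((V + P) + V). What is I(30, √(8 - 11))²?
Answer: (66 + I*√3)²/49 ≈ 88.837 + 4.6659*I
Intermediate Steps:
I(V, P) = -6/7 - 2*V/7 - P/7 (I(V, P) = -(6 + ((V + P) + V))/7 = -(6 + ((P + V) + V))/7 = -(6 + (P + 2*V))/7 = -(6 + P + 2*V)/7 = -6/7 - 2*V/7 - P/7)
I(30, √(8 - 11))² = (-6/7 - 2/7*30 - √(8 - 11)/7)² = (-6/7 - 60/7 - I*√3/7)² = (-66/7 - I*√3/7)²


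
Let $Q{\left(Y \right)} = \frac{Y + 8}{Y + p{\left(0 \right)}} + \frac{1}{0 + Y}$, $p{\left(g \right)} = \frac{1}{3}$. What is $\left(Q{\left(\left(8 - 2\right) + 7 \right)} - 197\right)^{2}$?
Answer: $\frac{10318699561}{270400} \approx 38161.0$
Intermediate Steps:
$p{\left(g \right)} = \frac{1}{3}$
$Q{\left(Y \right)} = \frac{1}{Y} + \frac{8 + Y}{\frac{1}{3} + Y}$ ($Q{\left(Y \right)} = \frac{Y + 8}{Y + \frac{1}{3}} + \frac{1}{0 + Y} = \frac{8 + Y}{\frac{1}{3} + Y} + \frac{1}{Y} = \frac{1}{Y} + \frac{8 + Y}{\frac{1}{3} + Y}$)
$\left(Q{\left(\left(8 - 2\right) + 7 \right)} - 197\right)^{2} = \left(\frac{1 + 3 \left(\left(8 - 2\right) + 7\right)^{2} + 27 \left(\left(8 - 2\right) + 7\right)}{\left(\left(8 - 2\right) + 7\right) \left(1 + 3 \left(\left(8 - 2\right) + 7\right)\right)} - 197\right)^{2} = \left(\frac{1 + 3 \left(6 + 7\right)^{2} + 27 \left(6 + 7\right)}{\left(6 + 7\right) \left(1 + 3 \left(6 + 7\right)\right)} - 197\right)^{2} = \left(\frac{1 + 3 \cdot 13^{2} + 27 \cdot 13}{13 \left(1 + 3 \cdot 13\right)} - 197\right)^{2} = \left(\frac{1 + 3 \cdot 169 + 351}{13 \left(1 + 39\right)} - 197\right)^{2} = \left(\frac{1 + 507 + 351}{13 \cdot 40} - 197\right)^{2} = \left(\frac{1}{13} \cdot \frac{1}{40} \cdot 859 - 197\right)^{2} = \left(\frac{859}{520} - 197\right)^{2} = \left(- \frac{101581}{520}\right)^{2} = \frac{10318699561}{270400}$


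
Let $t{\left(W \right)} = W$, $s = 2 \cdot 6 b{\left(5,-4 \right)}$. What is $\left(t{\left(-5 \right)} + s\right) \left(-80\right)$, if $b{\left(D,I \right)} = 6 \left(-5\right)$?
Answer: $29200$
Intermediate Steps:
$b{\left(D,I \right)} = -30$
$s = -360$ ($s = 2 \cdot 6 \left(-30\right) = 12 \left(-30\right) = -360$)
$\left(t{\left(-5 \right)} + s\right) \left(-80\right) = \left(-5 - 360\right) \left(-80\right) = \left(-365\right) \left(-80\right) = 29200$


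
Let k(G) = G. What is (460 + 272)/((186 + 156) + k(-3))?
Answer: 244/113 ≈ 2.1593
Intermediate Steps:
(460 + 272)/((186 + 156) + k(-3)) = (460 + 272)/((186 + 156) - 3) = 732/(342 - 3) = 732/339 = 732*(1/339) = 244/113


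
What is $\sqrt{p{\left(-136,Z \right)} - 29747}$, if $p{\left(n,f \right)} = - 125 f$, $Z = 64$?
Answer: $i \sqrt{37747} \approx 194.29 i$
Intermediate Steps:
$\sqrt{p{\left(-136,Z \right)} - 29747} = \sqrt{\left(-125\right) 64 - 29747} = \sqrt{-8000 - 29747} = \sqrt{-37747} = i \sqrt{37747}$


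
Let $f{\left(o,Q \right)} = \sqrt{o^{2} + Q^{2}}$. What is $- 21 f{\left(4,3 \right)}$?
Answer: $-105$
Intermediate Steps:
$f{\left(o,Q \right)} = \sqrt{Q^{2} + o^{2}}$
$- 21 f{\left(4,3 \right)} = - 21 \sqrt{3^{2} + 4^{2}} = - 21 \sqrt{9 + 16} = - 21 \sqrt{25} = \left(-21\right) 5 = -105$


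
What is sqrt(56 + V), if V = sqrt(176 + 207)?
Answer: sqrt(56 + sqrt(383)) ≈ 8.6931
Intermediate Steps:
V = sqrt(383) ≈ 19.570
sqrt(56 + V) = sqrt(56 + sqrt(383))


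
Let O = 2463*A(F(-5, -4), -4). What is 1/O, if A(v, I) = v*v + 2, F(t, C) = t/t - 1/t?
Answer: 25/211818 ≈ 0.00011803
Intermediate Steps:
F(t, C) = 1 - 1/t
A(v, I) = 2 + v² (A(v, I) = v² + 2 = 2 + v²)
O = 211818/25 (O = 2463*(2 + ((-1 - 5)/(-5))²) = 2463*(2 + (-⅕*(-6))²) = 2463*(2 + (6/5)²) = 2463*(2 + 36/25) = 2463*(86/25) = 211818/25 ≈ 8472.7)
1/O = 1/(211818/25) = 25/211818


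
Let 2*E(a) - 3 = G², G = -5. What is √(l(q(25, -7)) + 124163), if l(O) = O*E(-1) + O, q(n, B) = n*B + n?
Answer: √121913 ≈ 349.16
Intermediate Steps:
q(n, B) = n + B*n (q(n, B) = B*n + n = n + B*n)
E(a) = 14 (E(a) = 3/2 + (½)*(-5)² = 3/2 + (½)*25 = 3/2 + 25/2 = 14)
l(O) = 15*O (l(O) = O*14 + O = 14*O + O = 15*O)
√(l(q(25, -7)) + 124163) = √(15*(25*(1 - 7)) + 124163) = √(15*(25*(-6)) + 124163) = √(15*(-150) + 124163) = √(-2250 + 124163) = √121913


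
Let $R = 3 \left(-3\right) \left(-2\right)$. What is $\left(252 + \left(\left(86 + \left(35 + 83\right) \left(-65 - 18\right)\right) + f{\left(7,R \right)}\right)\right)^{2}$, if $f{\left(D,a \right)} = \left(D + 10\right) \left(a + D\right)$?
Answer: $81558961$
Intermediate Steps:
$R = 18$ ($R = \left(-9\right) \left(-2\right) = 18$)
$f{\left(D,a \right)} = \left(10 + D\right) \left(D + a\right)$
$\left(252 + \left(\left(86 + \left(35 + 83\right) \left(-65 - 18\right)\right) + f{\left(7,R \right)}\right)\right)^{2} = \left(252 + \left(\left(86 + \left(35 + 83\right) \left(-65 - 18\right)\right) + \left(7^{2} + 10 \cdot 7 + 10 \cdot 18 + 7 \cdot 18\right)\right)\right)^{2} = \left(252 + \left(\left(86 + 118 \left(-83\right)\right) + \left(49 + 70 + 180 + 126\right)\right)\right)^{2} = \left(252 + \left(\left(86 - 9794\right) + 425\right)\right)^{2} = \left(252 + \left(-9708 + 425\right)\right)^{2} = \left(252 - 9283\right)^{2} = \left(-9031\right)^{2} = 81558961$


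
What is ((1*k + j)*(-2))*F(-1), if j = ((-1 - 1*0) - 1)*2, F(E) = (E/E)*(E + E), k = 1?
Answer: -12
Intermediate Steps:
F(E) = 2*E (F(E) = 1*(2*E) = 2*E)
j = -4 (j = ((-1 + 0) - 1)*2 = (-1 - 1)*2 = -2*2 = -4)
((1*k + j)*(-2))*F(-1) = ((1*1 - 4)*(-2))*(2*(-1)) = ((1 - 4)*(-2))*(-2) = -3*(-2)*(-2) = 6*(-2) = -12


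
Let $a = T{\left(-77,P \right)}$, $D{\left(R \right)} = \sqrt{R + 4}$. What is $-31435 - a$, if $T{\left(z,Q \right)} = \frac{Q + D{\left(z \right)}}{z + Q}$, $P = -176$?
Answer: $- \frac{723021}{23} + \frac{i \sqrt{73}}{253} \approx -31436.0 + 0.033771 i$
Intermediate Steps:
$D{\left(R \right)} = \sqrt{4 + R}$
$T{\left(z,Q \right)} = \frac{Q + \sqrt{4 + z}}{Q + z}$ ($T{\left(z,Q \right)} = \frac{Q + \sqrt{4 + z}}{z + Q} = \frac{Q + \sqrt{4 + z}}{Q + z}$)
$a = \frac{16}{23} - \frac{i \sqrt{73}}{253}$ ($a = \frac{-176 + \sqrt{4 - 77}}{-176 - 77} = \frac{-176 + \sqrt{-73}}{-253} = - \frac{-176 + i \sqrt{73}}{253} = \frac{16}{23} - \frac{i \sqrt{73}}{253} \approx 0.69565 - 0.033771 i$)
$-31435 - a = -31435 - \left(\frac{16}{23} - \frac{i \sqrt{73}}{253}\right) = - \frac{723021}{23} + \frac{i \sqrt{73}}{253}$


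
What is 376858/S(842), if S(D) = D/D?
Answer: 376858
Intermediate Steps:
S(D) = 1
376858/S(842) = 376858/1 = 376858*1 = 376858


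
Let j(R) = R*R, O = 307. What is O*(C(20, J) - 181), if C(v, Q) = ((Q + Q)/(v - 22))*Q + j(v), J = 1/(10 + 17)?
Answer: 49012550/729 ≈ 67233.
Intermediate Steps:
J = 1/27 ≈ 0.037037
j(R) = R²
C(v, Q) = v² + 2*Q²/(-22 + v) (C(v, Q) = ((Q + Q)/(v - 22))*Q + v² = ((2*Q)/(-22 + v))*Q + v² = (2*Q/(-22 + v))*Q + v² = 2*Q²/(-22 + v) + v² = v² + 2*Q²/(-22 + v))
O*(C(20, J) - 181) = 307*((20³ - 22*20² + 2*(1/27)²)/(-22 + 20) - 181) = 307*((8000 - 22*400 + 2*(1/729))/(-2) - 181) = 307*(-(8000 - 8800 + 2/729)/2 - 181) = 307*(-½*(-583198/729) - 181) = 307*(291599/729 - 181) = 307*(159650/729) = 49012550/729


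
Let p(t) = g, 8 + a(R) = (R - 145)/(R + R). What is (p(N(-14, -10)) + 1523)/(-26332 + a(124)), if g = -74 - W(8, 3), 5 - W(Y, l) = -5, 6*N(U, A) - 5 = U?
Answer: -356872/6532341 ≈ -0.054632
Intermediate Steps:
N(U, A) = ⅚ + U/6
W(Y, l) = 10 (W(Y, l) = 5 - 1*(-5) = 5 + 5 = 10)
a(R) = -8 + (-145 + R)/(2*R) (a(R) = -8 + (R - 145)/(R + R) = -8 + (-145 + R)/((2*R)) = -8 + (-145 + R)*(1/(2*R)) = -8 + (-145 + R)/(2*R))
g = -84 (g = -74 - 1*10 = -74 - 10 = -84)
p(t) = -84
(p(N(-14, -10)) + 1523)/(-26332 + a(124)) = (-84 + 1523)/(-26332 + (5/2)*(-29 - 3*124)/124) = 1439/(-26332 + (5/2)*(1/124)*(-29 - 372)) = 1439/(-26332 + (5/2)*(1/124)*(-401)) = 1439/(-26332 - 2005/248) = 1439/(-6532341/248) = 1439*(-248/6532341) = -356872/6532341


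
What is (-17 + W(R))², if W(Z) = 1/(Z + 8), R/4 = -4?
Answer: 18769/64 ≈ 293.27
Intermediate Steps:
R = -16 (R = 4*(-4) = -16)
W(Z) = 1/(8 + Z)
(-17 + W(R))² = (-17 + 1/(8 - 16))² = (-17 + 1/(-8))² = (-17 - ⅛)² = (-137/8)² = 18769/64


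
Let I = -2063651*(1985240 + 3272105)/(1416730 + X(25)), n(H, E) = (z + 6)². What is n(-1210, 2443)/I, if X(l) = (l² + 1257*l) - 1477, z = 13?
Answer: -522476383/10849325266595 ≈ -4.8158e-5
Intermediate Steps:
n(H, E) = 361 (n(H, E) = (13 + 6)² = 19² = 361)
X(l) = -1477 + l² + 1257*l
I = -10849325266595/1447303 (I = -2063651*(1985240 + 3272105)/(1416730 + (-1477 + 25² + 1257*25)) = -2063651*5257345/(1416730 + (-1477 + 625 + 31425)) = -2063651*5257345/(1416730 + 30573) = -2063651/(1447303*(1/5257345)) = -2063651/1447303/5257345 = -2063651*5257345/1447303 = -10849325266595/1447303 ≈ -7.4962e+6)
n(-1210, 2443)/I = 361/(-10849325266595/1447303) = 361*(-1447303/10849325266595) = -522476383/10849325266595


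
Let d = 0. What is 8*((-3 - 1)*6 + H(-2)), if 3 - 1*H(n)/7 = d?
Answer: -24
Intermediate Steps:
H(n) = 21 (H(n) = 21 - 7*0 = 21 + 0 = 21)
8*((-3 - 1)*6 + H(-2)) = 8*((-3 - 1)*6 + 21) = 8*(-4*6 + 21) = 8*(-24 + 21) = 8*(-3) = -24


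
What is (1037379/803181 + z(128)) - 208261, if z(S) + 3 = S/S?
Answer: -55757282408/267727 ≈ -2.0826e+5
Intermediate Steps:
z(S) = -2 (z(S) = -3 + S/S = -3 + 1 = -2)
(1037379/803181 + z(128)) - 208261 = (1037379/803181 - 2) - 208261 = (1037379*(1/803181) - 2) - 208261 = (345793/267727 - 2) - 208261 = -189661/267727 - 208261 = -55757282408/267727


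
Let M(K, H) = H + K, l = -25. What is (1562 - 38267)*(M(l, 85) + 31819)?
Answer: -1170118695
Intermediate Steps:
(1562 - 38267)*(M(l, 85) + 31819) = (1562 - 38267)*((85 - 25) + 31819) = -36705*(60 + 31819) = -36705*31879 = -1170118695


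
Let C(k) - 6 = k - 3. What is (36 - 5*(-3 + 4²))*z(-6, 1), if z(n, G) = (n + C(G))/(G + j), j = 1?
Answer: 29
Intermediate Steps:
C(k) = 3 + k (C(k) = 6 + (k - 3) = 6 + (-3 + k) = 3 + k)
z(n, G) = (3 + G + n)/(1 + G) (z(n, G) = (n + (3 + G))/(G + 1) = (3 + G + n)/(1 + G))
(36 - 5*(-3 + 4²))*z(-6, 1) = (36 - 5*(-3 + 4²))*((3 + 1 - 6)/(1 + 1)) = (36 - 5*(-3 + 16))*(-2/2) = (36 - 5*13)*((½)*(-2)) = (36 - 65)*(-1) = -29*(-1) = 29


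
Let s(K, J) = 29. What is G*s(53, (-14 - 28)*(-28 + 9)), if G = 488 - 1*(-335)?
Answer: 23867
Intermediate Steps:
G = 823 (G = 488 + 335 = 823)
G*s(53, (-14 - 28)*(-28 + 9)) = 823*29 = 23867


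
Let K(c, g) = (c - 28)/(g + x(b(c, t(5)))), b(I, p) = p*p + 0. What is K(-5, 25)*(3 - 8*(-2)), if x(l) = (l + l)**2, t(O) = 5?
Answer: -627/2525 ≈ -0.24832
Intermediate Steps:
b(I, p) = p**2 (b(I, p) = p**2 + 0 = p**2)
x(l) = 4*l**2 (x(l) = (2*l)**2 = 4*l**2)
K(c, g) = (-28 + c)/(2500 + g) (K(c, g) = (c - 28)/(g + 4*(5**2)**2) = (-28 + c)/(g + 4*25**2) = (-28 + c)/(g + 4*625) = (-28 + c)/(g + 2500) = (-28 + c)/(2500 + g))
K(-5, 25)*(3 - 8*(-2)) = ((-28 - 5)/(2500 + 25))*(3 - 8*(-2)) = (-33/2525)*(3 + 16) = ((1/2525)*(-33))*19 = -33/2525*19 = -627/2525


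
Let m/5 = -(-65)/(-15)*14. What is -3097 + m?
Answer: -10201/3 ≈ -3400.3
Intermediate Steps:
m = -910/3 (m = 5*(-(-65)/(-15)*14) = 5*(-(-65)*(-1)/15*14) = 5*(-5*13/15*14) = 5*(-13/3*14) = 5*(-182/3) = -910/3 ≈ -303.33)
-3097 + m = -3097 - 910/3 = -10201/3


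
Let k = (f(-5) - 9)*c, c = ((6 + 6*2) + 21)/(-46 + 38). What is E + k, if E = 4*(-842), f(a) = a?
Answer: -13199/4 ≈ -3299.8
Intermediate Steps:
E = -3368
c = -39/8 (c = ((6 + 12) + 21)/(-8) = (18 + 21)*(-1/8) = 39*(-1/8) = -39/8 ≈ -4.8750)
k = 273/4 (k = (-5 - 9)*(-39/8) = -14*(-39/8) = 273/4 ≈ 68.250)
E + k = -3368 + 273/4 = -13199/4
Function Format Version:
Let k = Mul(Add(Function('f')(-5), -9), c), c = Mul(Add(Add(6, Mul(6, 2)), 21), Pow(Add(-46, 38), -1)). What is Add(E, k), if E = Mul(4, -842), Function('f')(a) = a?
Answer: Rational(-13199, 4) ≈ -3299.8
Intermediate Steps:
E = -3368
c = Rational(-39, 8) (c = Mul(Add(Add(6, 12), 21), Pow(-8, -1)) = Mul(Add(18, 21), Rational(-1, 8)) = Mul(39, Rational(-1, 8)) = Rational(-39, 8) ≈ -4.8750)
k = Rational(273, 4) (k = Mul(Add(-5, -9), Rational(-39, 8)) = Mul(-14, Rational(-39, 8)) = Rational(273, 4) ≈ 68.250)
Add(E, k) = Add(-3368, Rational(273, 4)) = Rational(-13199, 4)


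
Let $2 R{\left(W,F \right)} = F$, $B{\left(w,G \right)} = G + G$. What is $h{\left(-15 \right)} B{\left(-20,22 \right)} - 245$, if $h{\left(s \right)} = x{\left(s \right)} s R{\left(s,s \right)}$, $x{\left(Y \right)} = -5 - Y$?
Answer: $49255$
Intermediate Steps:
$B{\left(w,G \right)} = 2 G$
$R{\left(W,F \right)} = \frac{F}{2}$
$h{\left(s \right)} = \frac{s^{2} \left(-5 - s\right)}{2}$ ($h{\left(s \right)} = \left(-5 - s\right) s \frac{s}{2} = s \left(-5 - s\right) \frac{s}{2} = \frac{s^{2} \left(-5 - s\right)}{2}$)
$h{\left(-15 \right)} B{\left(-20,22 \right)} - 245 = \frac{\left(-15\right)^{2} \left(-5 - -15\right)}{2} \cdot 2 \cdot 22 - 245 = \frac{1}{2} \cdot 225 \left(-5 + 15\right) 44 - 245 = \frac{1}{2} \cdot 225 \cdot 10 \cdot 44 - 245 = 1125 \cdot 44 - 245 = 49500 - 245 = 49255$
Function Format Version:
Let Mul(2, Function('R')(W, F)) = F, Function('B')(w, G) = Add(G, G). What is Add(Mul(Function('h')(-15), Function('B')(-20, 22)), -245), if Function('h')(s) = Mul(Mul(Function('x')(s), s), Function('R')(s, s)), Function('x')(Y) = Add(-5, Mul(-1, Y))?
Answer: 49255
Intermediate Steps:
Function('B')(w, G) = Mul(2, G)
Function('R')(W, F) = Mul(Rational(1, 2), F)
Function('h')(s) = Mul(Rational(1, 2), Pow(s, 2), Add(-5, Mul(-1, s))) (Function('h')(s) = Mul(Mul(Add(-5, Mul(-1, s)), s), Mul(Rational(1, 2), s)) = Mul(Mul(s, Add(-5, Mul(-1, s))), Mul(Rational(1, 2), s)) = Mul(Rational(1, 2), Pow(s, 2), Add(-5, Mul(-1, s))))
Add(Mul(Function('h')(-15), Function('B')(-20, 22)), -245) = Add(Mul(Mul(Rational(1, 2), Pow(-15, 2), Add(-5, Mul(-1, -15))), Mul(2, 22)), -245) = Add(Mul(Mul(Rational(1, 2), 225, Add(-5, 15)), 44), -245) = Add(Mul(Mul(Rational(1, 2), 225, 10), 44), -245) = Add(Mul(1125, 44), -245) = Add(49500, -245) = 49255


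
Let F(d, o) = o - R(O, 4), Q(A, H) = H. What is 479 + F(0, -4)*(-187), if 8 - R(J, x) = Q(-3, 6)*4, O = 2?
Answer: -1765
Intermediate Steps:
R(J, x) = -16 (R(J, x) = 8 - 6*4 = 8 - 1*24 = 8 - 24 = -16)
F(d, o) = 16 + o (F(d, o) = o - 1*(-16) = o + 16 = 16 + o)
479 + F(0, -4)*(-187) = 479 + (16 - 4)*(-187) = 479 + 12*(-187) = 479 - 2244 = -1765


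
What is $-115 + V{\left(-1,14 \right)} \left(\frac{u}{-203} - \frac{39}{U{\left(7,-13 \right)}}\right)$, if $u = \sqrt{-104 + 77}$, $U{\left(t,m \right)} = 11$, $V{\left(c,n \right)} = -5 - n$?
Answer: $- \frac{524}{11} + \frac{57 i \sqrt{3}}{203} \approx -47.636 + 0.48634 i$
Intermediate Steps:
$u = 3 i \sqrt{3}$ ($u = \sqrt{-27} = 3 i \sqrt{3} \approx 5.1962 i$)
$-115 + V{\left(-1,14 \right)} \left(\frac{u}{-203} - \frac{39}{U{\left(7,-13 \right)}}\right) = -115 + \left(-5 - 14\right) \left(\frac{3 i \sqrt{3}}{-203} - \frac{39}{11}\right) = -115 + \left(-5 - 14\right) \left(3 i \sqrt{3} \left(- \frac{1}{203}\right) - \frac{39}{11}\right) = -115 - 19 \left(- \frac{3 i \sqrt{3}}{203} - \frac{39}{11}\right) = -115 - 19 \left(- \frac{39}{11} - \frac{3 i \sqrt{3}}{203}\right) = -115 + \left(\frac{741}{11} + \frac{57 i \sqrt{3}}{203}\right) = - \frac{524}{11} + \frac{57 i \sqrt{3}}{203}$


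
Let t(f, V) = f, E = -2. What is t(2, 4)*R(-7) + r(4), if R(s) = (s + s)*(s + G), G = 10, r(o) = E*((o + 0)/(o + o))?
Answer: -85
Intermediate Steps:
r(o) = -1 (r(o) = -2*(o + 0)/(o + o) = -2*o/(2*o) = -2*o*1/(2*o) = -2*1/2 = -1)
R(s) = 2*s*(10 + s) (R(s) = (s + s)*(s + 10) = (2*s)*(10 + s) = 2*s*(10 + s))
t(2, 4)*R(-7) + r(4) = 2*(2*(-7)*(10 - 7)) - 1 = 2*(2*(-7)*3) - 1 = 2*(-42) - 1 = -84 - 1 = -85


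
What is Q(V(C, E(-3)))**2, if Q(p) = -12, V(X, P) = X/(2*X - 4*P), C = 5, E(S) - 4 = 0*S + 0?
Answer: 144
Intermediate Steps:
E(S) = 4 (E(S) = 4 + (0*S + 0) = 4 + (0 + 0) = 4 + 0 = 4)
V(X, P) = X/(-4*P + 2*X)
Q(V(C, E(-3)))**2 = (-12)**2 = 144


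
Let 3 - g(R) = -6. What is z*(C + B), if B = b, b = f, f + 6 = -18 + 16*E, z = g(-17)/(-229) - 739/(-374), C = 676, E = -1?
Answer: 52745070/42823 ≈ 1231.7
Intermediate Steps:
g(R) = 9 (g(R) = 3 - 1*(-6) = 3 + 6 = 9)
z = 165865/85646 (z = 9/(-229) - 739/(-374) = 9*(-1/229) - 739*(-1/374) = -9/229 + 739/374 = 165865/85646 ≈ 1.9366)
f = -40 (f = -6 + (-18 + 16*(-1)) = -6 + (-18 - 16) = -6 - 34 = -40)
b = -40
B = -40
z*(C + B) = 165865*(676 - 40)/85646 = (165865/85646)*636 = 52745070/42823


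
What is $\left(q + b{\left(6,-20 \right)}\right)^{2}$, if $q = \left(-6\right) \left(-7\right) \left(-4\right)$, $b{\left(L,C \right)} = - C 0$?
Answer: $28224$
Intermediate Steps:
$b{\left(L,C \right)} = 0$ ($b{\left(L,C \right)} = \left(-1\right) 0 = 0$)
$q = -168$ ($q = 42 \left(-4\right) = -168$)
$\left(q + b{\left(6,-20 \right)}\right)^{2} = \left(-168 + 0\right)^{2} = \left(-168\right)^{2} = 28224$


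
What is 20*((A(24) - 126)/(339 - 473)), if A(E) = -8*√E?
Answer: 1260/67 + 160*√6/67 ≈ 24.655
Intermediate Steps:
20*((A(24) - 126)/(339 - 473)) = 20*((-16*√6 - 126)/(339 - 473)) = 20*((-16*√6 - 126)/(-134)) = 20*((-16*√6 - 126)*(-1/134)) = 20*((-126 - 16*√6)*(-1/134)) = 20*(63/67 + 8*√6/67) = 1260/67 + 160*√6/67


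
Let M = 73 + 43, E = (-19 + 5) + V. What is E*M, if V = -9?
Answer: -2668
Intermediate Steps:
E = -23 (E = (-19 + 5) - 9 = -14 - 9 = -23)
M = 116
E*M = -23*116 = -2668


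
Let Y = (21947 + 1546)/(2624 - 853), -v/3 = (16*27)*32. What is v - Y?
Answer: -73470405/1771 ≈ -41485.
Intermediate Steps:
v = -41472 (v = -3*16*27*32 = -1296*32 = -3*13824 = -41472)
Y = 23493/1771 ≈ 13.265
v - Y = -41472 - 1*23493/1771 = -41472 - 23493/1771 = -73470405/1771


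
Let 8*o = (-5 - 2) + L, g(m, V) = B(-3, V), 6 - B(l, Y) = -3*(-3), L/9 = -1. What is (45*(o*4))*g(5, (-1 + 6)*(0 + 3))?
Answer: 1080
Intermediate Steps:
L = -9 (L = 9*(-1) = -9)
B(l, Y) = -3 (B(l, Y) = 6 - (-3)*(-3) = 6 - 1*9 = 6 - 9 = -3)
g(m, V) = -3
o = -2 (o = ((-5 - 2) - 9)/8 = (-7 - 9)/8 = (1/8)*(-16) = -2)
(45*(o*4))*g(5, (-1 + 6)*(0 + 3)) = (45*(-2*4))*(-3) = (45*(-8))*(-3) = -360*(-3) = 1080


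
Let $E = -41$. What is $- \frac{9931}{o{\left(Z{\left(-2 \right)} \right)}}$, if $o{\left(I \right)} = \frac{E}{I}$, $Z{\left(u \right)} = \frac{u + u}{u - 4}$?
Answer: $\frac{19862}{123} \approx 161.48$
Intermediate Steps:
$Z{\left(u \right)} = \frac{2 u}{-4 + u}$
$o{\left(I \right)} = - \frac{41}{I}$
$- \frac{9931}{o{\left(Z{\left(-2 \right)} \right)}} = - \frac{9931}{\left(-41\right) \frac{1}{2 \left(-2\right) \frac{1}{-4 - 2}}} = - \frac{9931}{\left(-41\right) \frac{1}{2 \left(-2\right) \frac{1}{-6}}} = - \frac{9931}{\left(-41\right) \frac{1}{2 \left(-2\right) \left(- \frac{1}{6}\right)}} = - \frac{9931}{\left(-41\right) \frac{1}{\frac{2}{3}}} = - \frac{9931}{\left(-41\right) \frac{3}{2}} = - \frac{9931}{- \frac{123}{2}} = \left(-9931\right) \left(- \frac{2}{123}\right) = \frac{19862}{123}$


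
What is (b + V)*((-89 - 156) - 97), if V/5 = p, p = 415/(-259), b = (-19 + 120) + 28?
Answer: -10716912/259 ≈ -41378.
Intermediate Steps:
b = 129 (b = 101 + 28 = 129)
p = -415/259 (p = 415*(-1/259) = -415/259 ≈ -1.6023)
V = -2075/259 (V = 5*(-415/259) = -2075/259 ≈ -8.0116)
(b + V)*((-89 - 156) - 97) = (129 - 2075/259)*((-89 - 156) - 97) = 31336*(-245 - 97)/259 = (31336/259)*(-342) = -10716912/259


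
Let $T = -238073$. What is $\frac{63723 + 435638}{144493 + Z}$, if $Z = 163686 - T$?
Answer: $\frac{499361}{546252} \approx 0.91416$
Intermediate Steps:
$Z = 401759$ ($Z = 163686 - -238073 = 163686 + 238073 = 401759$)
$\frac{63723 + 435638}{144493 + Z} = \frac{63723 + 435638}{144493 + 401759} = \frac{499361}{546252}$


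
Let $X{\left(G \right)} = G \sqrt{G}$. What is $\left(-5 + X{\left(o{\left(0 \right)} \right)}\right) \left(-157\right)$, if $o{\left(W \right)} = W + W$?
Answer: $785$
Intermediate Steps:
$o{\left(W \right)} = 2 W$
$X{\left(G \right)} = G^{\frac{3}{2}}$
$\left(-5 + X{\left(o{\left(0 \right)} \right)}\right) \left(-157\right) = \left(-5 + \left(2 \cdot 0\right)^{\frac{3}{2}}\right) \left(-157\right) = \left(-5 + 0^{\frac{3}{2}}\right) \left(-157\right) = \left(-5 + 0\right) \left(-157\right) = \left(-5\right) \left(-157\right) = 785$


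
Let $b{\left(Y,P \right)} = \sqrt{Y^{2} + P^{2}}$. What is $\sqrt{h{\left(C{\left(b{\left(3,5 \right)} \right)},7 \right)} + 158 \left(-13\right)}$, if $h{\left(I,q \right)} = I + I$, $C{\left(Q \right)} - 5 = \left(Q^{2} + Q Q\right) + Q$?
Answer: $\sqrt{-1908 + 2 \sqrt{34}} \approx 43.547 i$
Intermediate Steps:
$b{\left(Y,P \right)} = \sqrt{P^{2} + Y^{2}}$
$C{\left(Q \right)} = 5 + Q + 2 Q^{2}$ ($C{\left(Q \right)} = 5 + \left(\left(Q^{2} + Q Q\right) + Q\right) = 5 + \left(\left(Q^{2} + Q^{2}\right) + Q\right) = 5 + \left(2 Q^{2} + Q\right) = 5 + \left(Q + 2 Q^{2}\right) = 5 + Q + 2 Q^{2}$)
$h{\left(I,q \right)} = 2 I$
$\sqrt{h{\left(C{\left(b{\left(3,5 \right)} \right)},7 \right)} + 158 \left(-13\right)} = \sqrt{2 \left(5 + \sqrt{5^{2} + 3^{2}} + 2 \left(\sqrt{5^{2} + 3^{2}}\right)^{2}\right) + 158 \left(-13\right)} = \sqrt{2 \left(5 + \sqrt{25 + 9} + 2 \left(\sqrt{25 + 9}\right)^{2}\right) - 2054} = \sqrt{2 \left(5 + \sqrt{34} + 2 \left(\sqrt{34}\right)^{2}\right) - 2054} = \sqrt{2 \left(5 + \sqrt{34} + 2 \cdot 34\right) - 2054} = \sqrt{2 \left(5 + \sqrt{34} + 68\right) - 2054} = \sqrt{2 \left(73 + \sqrt{34}\right) - 2054} = \sqrt{\left(146 + 2 \sqrt{34}\right) - 2054} = \sqrt{-1908 + 2 \sqrt{34}}$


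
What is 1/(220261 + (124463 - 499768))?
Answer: -1/155044 ≈ -6.4498e-6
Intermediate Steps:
1/(220261 + (124463 - 499768)) = 1/(220261 - 375305) = 1/(-155044) = -1/155044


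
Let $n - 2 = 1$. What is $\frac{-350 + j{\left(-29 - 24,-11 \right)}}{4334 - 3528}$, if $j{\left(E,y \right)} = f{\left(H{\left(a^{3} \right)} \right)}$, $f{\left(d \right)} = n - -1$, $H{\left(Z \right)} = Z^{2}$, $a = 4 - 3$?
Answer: $- \frac{173}{403} \approx -0.42928$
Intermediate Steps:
$n = 3$ ($n = 2 + 1 = 3$)
$a = 1$
$f{\left(d \right)} = 4$ ($f{\left(d \right)} = 3 - -1 = 3 + 1 = 4$)
$j{\left(E,y \right)} = 4$
$\frac{-350 + j{\left(-29 - 24,-11 \right)}}{4334 - 3528} = \frac{-350 + 4}{4334 - 3528} = - \frac{346}{806} = \left(-346\right) \frac{1}{806} = - \frac{173}{403}$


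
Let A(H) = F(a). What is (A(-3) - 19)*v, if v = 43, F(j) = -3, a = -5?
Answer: -946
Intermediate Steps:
A(H) = -3
(A(-3) - 19)*v = (-3 - 19)*43 = -22*43 = -946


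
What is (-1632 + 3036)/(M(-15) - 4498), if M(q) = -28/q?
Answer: -10530/33721 ≈ -0.31227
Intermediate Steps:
(-1632 + 3036)/(M(-15) - 4498) = (-1632 + 3036)/(-28/(-15) - 4498) = 1404/(-28*(-1/15) - 4498) = 1404/(28/15 - 4498) = 1404/(-67442/15) = 1404*(-15/67442) = -10530/33721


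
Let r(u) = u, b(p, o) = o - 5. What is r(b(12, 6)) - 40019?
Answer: -40018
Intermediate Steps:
b(p, o) = -5 + o
r(b(12, 6)) - 40019 = (-5 + 6) - 40019 = 1 - 40019 = -40018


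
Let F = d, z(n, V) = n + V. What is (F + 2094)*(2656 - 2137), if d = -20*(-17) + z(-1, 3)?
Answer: 1264284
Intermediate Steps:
z(n, V) = V + n
d = 342 (d = -20*(-17) + (3 - 1) = 340 + 2 = 342)
F = 342
(F + 2094)*(2656 - 2137) = (342 + 2094)*(2656 - 2137) = 2436*519 = 1264284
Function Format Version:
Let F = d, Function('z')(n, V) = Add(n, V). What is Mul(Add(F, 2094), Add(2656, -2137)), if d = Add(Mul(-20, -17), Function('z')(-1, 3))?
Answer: 1264284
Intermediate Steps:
Function('z')(n, V) = Add(V, n)
d = 342 (d = Add(Mul(-20, -17), Add(3, -1)) = Add(340, 2) = 342)
F = 342
Mul(Add(F, 2094), Add(2656, -2137)) = Mul(Add(342, 2094), Add(2656, -2137)) = Mul(2436, 519) = 1264284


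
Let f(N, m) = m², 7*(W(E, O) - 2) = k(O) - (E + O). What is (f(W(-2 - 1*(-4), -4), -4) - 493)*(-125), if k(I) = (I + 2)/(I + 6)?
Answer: 59625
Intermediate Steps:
k(I) = (2 + I)/(6 + I)
W(E, O) = 2 - E/7 - O/7 + (2 + O)/(7*(6 + O)) (W(E, O) = 2 + ((2 + O)/(6 + O) - (E + O))/7 = 2 + ((2 + O)/(6 + O) + (-E - O))/7 = 2 + (-E - O + (2 + O)/(6 + O))/7 = 2 + (-E/7 - O/7 + (2 + O)/(7*(6 + O))) = 2 - E/7 - O/7 + (2 + O)/(7*(6 + O)))
(f(W(-2 - 1*(-4), -4), -4) - 493)*(-125) = ((-4)² - 493)*(-125) = (16 - 493)*(-125) = -477*(-125) = 59625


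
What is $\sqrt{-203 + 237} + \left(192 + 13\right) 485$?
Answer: $99425 + \sqrt{34} \approx 99431.0$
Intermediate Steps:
$\sqrt{-203 + 237} + \left(192 + 13\right) 485 = \sqrt{34} + 205 \cdot 485 = \sqrt{34} + 99425 = 99425 + \sqrt{34}$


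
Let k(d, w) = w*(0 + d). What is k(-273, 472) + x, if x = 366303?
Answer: 237447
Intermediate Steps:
k(d, w) = d*w (k(d, w) = w*d = d*w)
k(-273, 472) + x = -273*472 + 366303 = -128856 + 366303 = 237447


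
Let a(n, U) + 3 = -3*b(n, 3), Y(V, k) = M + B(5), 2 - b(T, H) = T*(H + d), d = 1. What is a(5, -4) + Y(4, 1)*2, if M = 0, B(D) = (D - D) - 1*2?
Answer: 47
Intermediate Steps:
b(T, H) = 2 - T*(1 + H) (b(T, H) = 2 - T*(H + 1) = 2 - T*(1 + H))
B(D) = -2 (B(D) = 0 - 2 = -2)
Y(V, k) = -2 (Y(V, k) = 0 - 2 = -2)
a(n, U) = -9 + 12*n (a(n, U) = -3 - 3*(2 - n - 1*3*n) = -3 - 3*(2 - n - 3*n) = -3 - 3*(2 - 4*n) = -3 + (-6 + 12*n) = -9 + 12*n)
a(5, -4) + Y(4, 1)*2 = (-9 + 12*5) - 2*2 = (-9 + 60) - 4 = 51 - 4 = 47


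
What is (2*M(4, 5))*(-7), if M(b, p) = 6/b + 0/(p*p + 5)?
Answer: -21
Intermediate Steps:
M(b, p) = 6/b (M(b, p) = 6/b + 0/(p**2 + 5) = 6/b + 0/(5 + p**2) = 6/b + 0 = 6/b)
(2*M(4, 5))*(-7) = (2*(6/4))*(-7) = (2*(6*(1/4)))*(-7) = (2*(3/2))*(-7) = 3*(-7) = -21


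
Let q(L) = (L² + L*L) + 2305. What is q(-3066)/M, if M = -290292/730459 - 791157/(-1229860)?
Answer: 16891921706988417580/220889231943 ≈ 7.6472e+7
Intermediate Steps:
M = 220889231943/898362305740 (M = -290292*1/730459 - 791157*(-1/1229860) = -290292/730459 + 791157/1229860 = 220889231943/898362305740 ≈ 0.24588)
q(L) = 2305 + 2*L² (q(L) = (L² + L²) + 2305 = 2*L² + 2305 = 2305 + 2*L²)
q(-3066)/M = (2305 + 2*(-3066)²)/(220889231943/898362305740) = (2305 + 2*9400356)*(898362305740/220889231943) = (2305 + 18800712)*(898362305740/220889231943) = 18803017*(898362305740/220889231943) = 16891921706988417580/220889231943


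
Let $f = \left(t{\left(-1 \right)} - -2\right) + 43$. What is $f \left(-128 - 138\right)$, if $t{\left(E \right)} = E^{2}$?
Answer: $-12236$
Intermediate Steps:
$f = 46$ ($f = \left(\left(-1\right)^{2} - -2\right) + 43 = \left(1 + \left(-22 + 24\right)\right) + 43 = \left(1 + 2\right) + 43 = 3 + 43 = 46$)
$f \left(-128 - 138\right) = 46 \left(-128 - 138\right) = 46 \left(-266\right) = -12236$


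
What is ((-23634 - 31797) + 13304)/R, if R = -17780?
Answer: 42127/17780 ≈ 2.3693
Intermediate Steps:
((-23634 - 31797) + 13304)/R = ((-23634 - 31797) + 13304)/(-17780) = (-55431 + 13304)*(-1/17780) = -42127*(-1/17780) = 42127/17780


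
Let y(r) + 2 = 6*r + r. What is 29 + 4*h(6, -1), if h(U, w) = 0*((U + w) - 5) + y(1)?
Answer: 49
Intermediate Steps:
y(r) = -2 + 7*r (y(r) = -2 + (6*r + r) = -2 + 7*r)
h(U, w) = 5 (h(U, w) = 0*((U + w) - 5) + (-2 + 7*1) = 0*(-5 + U + w) + (-2 + 7) = 0 + 5 = 5)
29 + 4*h(6, -1) = 29 + 4*5 = 29 + 20 = 49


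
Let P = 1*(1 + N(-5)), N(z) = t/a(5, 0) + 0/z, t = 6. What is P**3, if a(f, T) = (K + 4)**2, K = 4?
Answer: 42875/32768 ≈ 1.3084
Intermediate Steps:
a(f, T) = 64 (a(f, T) = (4 + 4)**2 = 8**2 = 64)
N(z) = 3/32 (N(z) = 6/64 + 0/z = 6*(1/64) + 0 = 3/32 + 0 = 3/32)
P = 35/32 (P = 1*(1 + 3/32) = 1*(35/32) = 35/32 ≈ 1.0938)
P**3 = (35/32)**3 = 42875/32768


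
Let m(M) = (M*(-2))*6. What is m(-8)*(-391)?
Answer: -37536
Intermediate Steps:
m(M) = -12*M (m(M) = -2*M*6 = -12*M)
m(-8)*(-391) = -12*(-8)*(-391) = 96*(-391) = -37536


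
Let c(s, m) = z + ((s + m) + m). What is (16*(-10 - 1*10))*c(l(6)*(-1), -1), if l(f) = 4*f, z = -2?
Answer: 8960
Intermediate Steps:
c(s, m) = -2 + s + 2*m (c(s, m) = -2 + ((s + m) + m) = -2 + ((m + s) + m) = -2 + (s + 2*m) = -2 + s + 2*m)
(16*(-10 - 1*10))*c(l(6)*(-1), -1) = (16*(-10 - 1*10))*(-2 + (4*6)*(-1) + 2*(-1)) = (16*(-10 - 10))*(-2 + 24*(-1) - 2) = (16*(-20))*(-2 - 24 - 2) = -320*(-28) = 8960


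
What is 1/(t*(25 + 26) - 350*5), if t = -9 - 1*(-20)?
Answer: -1/1189 ≈ -0.00084104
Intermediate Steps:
t = 11 (t = -9 + 20 = 11)
1/(t*(25 + 26) - 350*5) = 1/(11*(25 + 26) - 350*5) = 1/(11*51 - 1750) = 1/(561 - 1750) = 1/(-1189) = -1/1189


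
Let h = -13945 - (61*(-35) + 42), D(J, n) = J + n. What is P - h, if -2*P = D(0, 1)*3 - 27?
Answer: 11864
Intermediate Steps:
h = -11852 (h = -13945 - (-2135 + 42) = -13945 - 1*(-2093) = -13945 + 2093 = -11852)
P = 12 (P = -((0 + 1)*3 - 27)/2 = -(1*3 - 27)/2 = -(3 - 27)/2 = -½*(-24) = 12)
P - h = 12 - 1*(-11852) = 12 + 11852 = 11864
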